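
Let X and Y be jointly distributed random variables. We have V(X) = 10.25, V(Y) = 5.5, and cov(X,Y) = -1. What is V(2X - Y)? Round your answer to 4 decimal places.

V(2X - Y) = (2)²·V(X) + (-1)²·V(Y) + 2·(2)·(-1)·cov(X,Y)
= 4·10.25 + 1·5.5 + -4·-1 = 50.5

50.5000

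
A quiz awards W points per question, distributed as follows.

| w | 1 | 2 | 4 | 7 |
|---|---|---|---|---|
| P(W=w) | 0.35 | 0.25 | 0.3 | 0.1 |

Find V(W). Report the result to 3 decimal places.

3.488

E[W] = (1)(0.35) + (2)(0.25) + (4)(0.3) + (7)(0.1) = 2.75
E[W²] = (1)²(0.35) + (2)²(0.25) + (4)²(0.3) + (7)²(0.1) = 11.05
V(W) = E[W²] − (E[W])² = 11.05 − (2.75)² = 3.4875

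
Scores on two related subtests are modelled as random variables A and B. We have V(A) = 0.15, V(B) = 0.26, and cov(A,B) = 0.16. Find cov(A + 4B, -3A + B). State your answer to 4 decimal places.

-1.1700

cov(A + 4B, -3A + B) = (1)(-3)V(A) + (4)(1)V(B) + [(1)(1) + (4)(-3)]cov(A,B)
= -3·0.15 + 4·0.26 + -11·0.16 = -1.17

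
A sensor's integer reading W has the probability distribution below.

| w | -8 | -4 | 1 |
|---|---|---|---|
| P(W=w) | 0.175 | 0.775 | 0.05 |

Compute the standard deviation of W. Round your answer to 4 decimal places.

1.9615

E[W] = (-8)(0.175) + (-4)(0.775) + (1)(0.05) = -4.45
E[W²] = (-8)²(0.175) + (-4)²(0.775) + (1)²(0.05) = 23.65
Var(W) = E[W²] − (E[W])² = 23.65 − (-4.45)² = 3.8475
SD(W) = √3.8475 ≈ 1.9615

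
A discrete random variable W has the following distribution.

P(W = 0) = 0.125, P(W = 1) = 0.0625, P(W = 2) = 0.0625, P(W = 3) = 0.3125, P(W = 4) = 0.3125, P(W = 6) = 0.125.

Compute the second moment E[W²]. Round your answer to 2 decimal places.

E[W²] = (0)²(0.125) + (1)²(0.0625) + (2)²(0.0625) + (3)²(0.3125) + (4)²(0.3125) + (6)²(0.125) = 12.625

12.63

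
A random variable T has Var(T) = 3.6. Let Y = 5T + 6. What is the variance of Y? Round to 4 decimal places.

Var(5T + 6) = (5)²·Var(T) = 25·3.6 = 90

90.0000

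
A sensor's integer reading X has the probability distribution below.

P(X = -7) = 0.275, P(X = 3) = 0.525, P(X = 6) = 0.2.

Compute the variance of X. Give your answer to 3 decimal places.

E[X] = (-7)(0.275) + (3)(0.525) + (6)(0.2) = 0.85
E[X²] = (-7)²(0.275) + (3)²(0.525) + (6)²(0.2) = 25.4
Var(X) = E[X²] − (E[X])² = 25.4 − (0.85)² = 24.6775

24.678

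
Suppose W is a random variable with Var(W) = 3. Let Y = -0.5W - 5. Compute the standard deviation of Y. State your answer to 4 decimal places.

Var(-0.5W - 5) = (-0.5)²·3 = 0.75
SD(Y) = √0.75 ≈ 0.8660

0.8660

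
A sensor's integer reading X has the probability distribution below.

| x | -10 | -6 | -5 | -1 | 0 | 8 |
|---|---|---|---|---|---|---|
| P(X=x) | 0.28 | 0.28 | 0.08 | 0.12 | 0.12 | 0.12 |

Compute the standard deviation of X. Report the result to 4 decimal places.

5.6177

E[X] = (-10)(0.28) + (-6)(0.28) + (-5)(0.08) + (-1)(0.12) + (0)(0.12) + (8)(0.12) = -4.04
E[X²] = (-10)²(0.28) + (-6)²(0.28) + (-5)²(0.08) + (-1)²(0.12) + (0)²(0.12) + (8)²(0.12) = 47.88
Var(X) = E[X²] − (E[X])² = 47.88 − (-4.04)² = 31.5584
σ(X) = √31.5584 ≈ 5.6177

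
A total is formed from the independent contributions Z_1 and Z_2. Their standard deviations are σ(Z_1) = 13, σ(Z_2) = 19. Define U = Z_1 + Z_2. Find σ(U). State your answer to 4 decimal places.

23.0217

var(Z_1) = 169, var(Z_2) = 361
By independence, var(U) = (1)²var(Z_1) + (1)²var(Z_2)
= (1)²·169 + (1)²·361 = 530
σ(U) = √530 ≈ 23.0217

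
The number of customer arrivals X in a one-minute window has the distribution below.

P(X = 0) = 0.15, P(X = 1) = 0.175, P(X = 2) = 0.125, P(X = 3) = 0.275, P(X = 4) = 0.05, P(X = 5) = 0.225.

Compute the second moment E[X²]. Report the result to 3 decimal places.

E[X²] = (0)²(0.15) + (1)²(0.175) + (2)²(0.125) + (3)²(0.275) + (4)²(0.05) + (5)²(0.225) = 9.575

9.575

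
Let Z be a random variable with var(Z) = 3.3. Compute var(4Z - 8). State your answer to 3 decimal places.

52.800

var(4Z - 8) = (4)²·var(Z) = 16·3.3 = 52.8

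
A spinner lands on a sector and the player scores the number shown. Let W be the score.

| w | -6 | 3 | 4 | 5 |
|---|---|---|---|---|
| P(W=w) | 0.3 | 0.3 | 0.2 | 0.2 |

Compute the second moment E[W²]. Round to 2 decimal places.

21.70

E[W²] = (-6)²(0.3) + (3)²(0.3) + (4)²(0.2) + (5)²(0.2) = 21.7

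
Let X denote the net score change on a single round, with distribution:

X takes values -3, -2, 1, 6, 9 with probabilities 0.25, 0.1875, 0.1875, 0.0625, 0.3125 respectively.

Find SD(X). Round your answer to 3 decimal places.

5.068

E[X] = (-3)(0.25) + (-2)(0.1875) + (1)(0.1875) + (6)(0.0625) + (9)(0.3125) = 2.25
E[X²] = (-3)²(0.25) + (-2)²(0.1875) + (1)²(0.1875) + (6)²(0.0625) + (9)²(0.3125) = 30.75
var(X) = E[X²] − (E[X])² = 30.75 − (2.25)² = 25.6875
SD(X) = √25.6875 ≈ 5.068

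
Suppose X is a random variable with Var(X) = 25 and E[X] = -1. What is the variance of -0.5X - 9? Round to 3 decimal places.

Var(-0.5X - 9) = (-0.5)²·Var(X) = 0.25·25 = 6.25

6.250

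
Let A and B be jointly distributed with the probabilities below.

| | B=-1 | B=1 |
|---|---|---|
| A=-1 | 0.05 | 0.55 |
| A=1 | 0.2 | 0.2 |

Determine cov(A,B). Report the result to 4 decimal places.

E[A] = -0.2,  E[B] = 0.5
E[AB] = -0.5
cov(A,B) = E[AB] − E[A]E[B] = -0.5 − (-0.2)(0.5) = -0.4

-0.4000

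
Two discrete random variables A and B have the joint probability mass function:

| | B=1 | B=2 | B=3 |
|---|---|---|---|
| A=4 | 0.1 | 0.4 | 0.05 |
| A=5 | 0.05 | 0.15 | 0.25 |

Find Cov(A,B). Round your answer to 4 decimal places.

0.1325

E[A] = 4.45,  E[B] = 2.15
E[AB] = 9.7
Cov(A,B) = E[AB] − E[A]E[B] = 9.7 − (4.45)(2.15) = 0.1325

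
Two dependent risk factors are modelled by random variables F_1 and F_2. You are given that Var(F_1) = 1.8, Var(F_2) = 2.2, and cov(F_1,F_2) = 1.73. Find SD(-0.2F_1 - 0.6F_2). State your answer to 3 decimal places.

Var(-0.2F_1 - 0.6F_2) = (-0.2)²·Var(F_1) + (-0.6)²·Var(F_2) + 2·(-0.2)·(-0.6)·cov(F_1,F_2)
= 0.04·1.8 + 0.36·2.2 + 0.24·1.73 = 1.2792
SD(-0.2F_1 - 0.6F_2) = √1.2792 ≈ 1.131

1.131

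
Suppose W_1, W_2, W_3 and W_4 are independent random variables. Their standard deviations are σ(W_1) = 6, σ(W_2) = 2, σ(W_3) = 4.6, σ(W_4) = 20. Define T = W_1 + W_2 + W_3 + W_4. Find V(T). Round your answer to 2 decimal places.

V(W_1) = 36, V(W_2) = 4, V(W_3) = 21.16, V(W_4) = 400
By independence, V(T) = (1)²V(W_1) + (1)²V(W_2) + (1)²V(W_3) + (1)²V(W_4)
= (1)²·36 + (1)²·4 + (1)²·21.16 + (1)²·400 = 461.16

461.16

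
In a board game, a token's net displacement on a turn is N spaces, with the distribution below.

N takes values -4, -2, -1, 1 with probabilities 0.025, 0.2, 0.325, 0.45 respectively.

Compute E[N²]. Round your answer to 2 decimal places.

1.98

E[N²] = (-4)²(0.025) + (-2)²(0.2) + (-1)²(0.325) + (1)²(0.45) = 1.975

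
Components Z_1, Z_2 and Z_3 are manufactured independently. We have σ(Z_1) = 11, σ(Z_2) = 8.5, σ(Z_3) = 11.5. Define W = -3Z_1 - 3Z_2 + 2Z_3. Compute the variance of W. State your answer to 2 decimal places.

Var(Z_1) = 121, Var(Z_2) = 72.25, Var(Z_3) = 132.25
By independence, Var(W) = (-3)²Var(Z_1) + (-3)²Var(Z_2) + (2)²Var(Z_3)
= (-3)²·121 + (-3)²·72.25 + (2)²·132.25 = 2268.25

2268.25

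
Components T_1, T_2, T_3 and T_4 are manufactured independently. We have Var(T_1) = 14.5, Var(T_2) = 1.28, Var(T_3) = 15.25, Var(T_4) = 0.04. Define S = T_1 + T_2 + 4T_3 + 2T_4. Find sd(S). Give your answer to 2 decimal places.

16.12

By independence, Var(S) = (1)²Var(T_1) + (1)²Var(T_2) + (4)²Var(T_3) + (2)²Var(T_4)
= (1)²·14.5 + (1)²·1.28 + (4)²·15.25 + (2)²·0.04 = 259.94
sd(S) = √259.94 ≈ 16.12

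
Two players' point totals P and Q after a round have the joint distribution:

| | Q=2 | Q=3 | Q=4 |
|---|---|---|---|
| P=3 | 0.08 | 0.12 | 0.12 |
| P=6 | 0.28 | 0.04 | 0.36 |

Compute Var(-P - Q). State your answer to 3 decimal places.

2.774

E[P] = 5.04,  E[Q] = 3.12,  E[PQ] = 15.72
Var(P) = 27.36 − (5.04)² = 1.9584;  Var(Q) = 10.56 − (3.12)² = 0.8256
Cov(P,Q) = 15.72 − (5.04)(3.12) = -0.0048
Var(-P - Q) = (-1)²·1.9584 + (-1)²·0.8256 + 2·(-1)·(-1)·-0.0048 = 2.7744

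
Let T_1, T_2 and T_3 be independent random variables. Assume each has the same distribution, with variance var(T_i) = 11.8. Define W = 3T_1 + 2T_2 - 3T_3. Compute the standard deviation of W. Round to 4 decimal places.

By independence, var(W) = (3)²var(T_1) + (2)²var(T_2) + (-3)²var(T_3)
= (3)²·11.8 + (2)²·11.8 + (-3)²·11.8 = 259.6
SD(W) = √259.6 ≈ 16.1121

16.1121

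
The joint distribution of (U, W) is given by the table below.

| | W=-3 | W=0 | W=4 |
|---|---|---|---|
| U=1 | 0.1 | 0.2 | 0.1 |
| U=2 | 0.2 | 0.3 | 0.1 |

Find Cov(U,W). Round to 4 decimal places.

-0.1400

E[U] = 1.6,  E[W] = -0.1
E[UW] = -0.3
Cov(U,W) = E[UW] − E[U]E[W] = -0.3 − (1.6)(-0.1) = -0.14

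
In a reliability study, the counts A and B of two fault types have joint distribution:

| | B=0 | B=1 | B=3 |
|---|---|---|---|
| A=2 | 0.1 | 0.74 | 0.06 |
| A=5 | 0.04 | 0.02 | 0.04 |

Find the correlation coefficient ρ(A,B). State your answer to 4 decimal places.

0.1547

E[A] = 2.3,  E[B] = 1.06
E[AB] = 2.54
cov(A,B) = E[AB] − E[A]E[B] = 2.54 − (2.3)(1.06) = 0.102
V(A) = 0.81,  V(B) = 0.5364
ρ = 0.102 / √(0.81·0.5364) ≈ 0.1547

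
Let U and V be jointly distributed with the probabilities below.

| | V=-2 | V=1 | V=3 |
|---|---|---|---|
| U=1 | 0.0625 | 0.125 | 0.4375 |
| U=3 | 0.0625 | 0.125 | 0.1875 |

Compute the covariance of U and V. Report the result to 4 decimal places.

E[U] = 1.75,  E[V] = 1.875
E[UV] = 3
cov(U,V) = E[UV] − E[U]E[V] = 3 − (1.75)(1.875) = -0.28125

-0.2813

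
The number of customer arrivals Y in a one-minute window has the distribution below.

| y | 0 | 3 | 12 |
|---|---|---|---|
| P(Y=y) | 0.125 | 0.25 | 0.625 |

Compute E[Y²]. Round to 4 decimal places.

E[Y²] = (0)²(0.125) + (3)²(0.25) + (12)²(0.625) = 92.25

92.2500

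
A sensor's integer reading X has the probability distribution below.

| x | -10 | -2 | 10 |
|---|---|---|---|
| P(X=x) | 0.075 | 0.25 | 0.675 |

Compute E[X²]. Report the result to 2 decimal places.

E[X²] = (-10)²(0.075) + (-2)²(0.25) + (10)²(0.675) = 76

76.00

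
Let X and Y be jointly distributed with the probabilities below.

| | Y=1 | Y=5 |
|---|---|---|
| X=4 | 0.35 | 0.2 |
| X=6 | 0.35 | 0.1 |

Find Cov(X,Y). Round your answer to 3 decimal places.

-0.280

E[X] = 4.9,  E[Y] = 2.2
E[XY] = 10.5
Cov(X,Y) = E[XY] − E[X]E[Y] = 10.5 − (4.9)(2.2) = -0.28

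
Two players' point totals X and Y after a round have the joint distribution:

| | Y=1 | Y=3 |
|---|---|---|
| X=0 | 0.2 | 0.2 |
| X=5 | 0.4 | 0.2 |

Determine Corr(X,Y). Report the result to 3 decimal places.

-0.167

E[X] = 3,  E[Y] = 1.8
E[XY] = 5
Cov(X,Y) = E[XY] − E[X]E[Y] = 5 − (3)(1.8) = -0.4
var(X) = 6,  var(Y) = 0.96
ρ = -0.4 / √(6·0.96) ≈ -0.167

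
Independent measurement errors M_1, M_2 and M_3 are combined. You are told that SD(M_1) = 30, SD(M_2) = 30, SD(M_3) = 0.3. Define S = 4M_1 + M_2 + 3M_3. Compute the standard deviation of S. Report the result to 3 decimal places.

V(M_1) = 900, V(M_2) = 900, V(M_3) = 0.09
By independence, V(S) = (4)²V(M_1) + (1)²V(M_2) + (3)²V(M_3)
= (4)²·900 + (1)²·900 + (3)²·0.09 = 15300.81
SD(S) = √15300.81 ≈ 123.696

123.696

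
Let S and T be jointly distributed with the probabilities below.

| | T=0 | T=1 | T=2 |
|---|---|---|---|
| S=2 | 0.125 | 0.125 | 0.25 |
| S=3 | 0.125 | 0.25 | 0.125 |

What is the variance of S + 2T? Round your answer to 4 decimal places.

2.4375

E[S] = 2.5,  E[T] = 1.125,  E[ST] = 2.75
Var(S) = 6.5 − (2.5)² = 0.25;  Var(T) = 1.875 − (1.125)² = 0.609375
cov(S,T) = 2.75 − (2.5)(1.125) = -0.0625
Var(S + 2T) = (1)²·0.25 + (2)²·0.609375 + 2·(1)·(2)·-0.0625 = 2.4375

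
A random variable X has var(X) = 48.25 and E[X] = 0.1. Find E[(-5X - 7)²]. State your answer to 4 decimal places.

1262.5000

E[-5X - 7] = -5·0.1 − 7 = -7.5
var(-5X - 7) = (-5)²·48.25 = 1206.25
E[(-5X - 7)²] = var((-5X - 7)) + (E[(-5X - 7)])² = 1206.25 + (-7.5)² = 1262.5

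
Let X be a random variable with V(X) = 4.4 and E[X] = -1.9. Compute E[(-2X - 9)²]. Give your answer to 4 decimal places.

44.6400

E[-2X - 9] = -2·-1.9 − 9 = -5.2
V(-2X - 9) = (-2)²·4.4 = 17.6
E[(-2X - 9)²] = V((-2X - 9)) + (E[(-2X - 9)])² = 17.6 + (-5.2)² = 44.64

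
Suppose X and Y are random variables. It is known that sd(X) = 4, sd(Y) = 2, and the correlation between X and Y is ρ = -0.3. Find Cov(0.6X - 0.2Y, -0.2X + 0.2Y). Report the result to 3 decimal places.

Var(X) = (4)² = 16;  Var(Y) = (2)² = 4
Cov(X,Y) = ρ·sd(X)·sd(Y) = -0.3·4·2 = -2.4
Cov(0.6X - 0.2Y, -0.2X + 0.2Y) = (0.6)(-0.2)Var(X) + (-0.2)(0.2)Var(Y) + [(0.6)(0.2) + (-0.2)(-0.2)]Cov(X,Y)
= -0.12·16 + -0.04·4 + 0.16·-2.4 = -2.464

-2.464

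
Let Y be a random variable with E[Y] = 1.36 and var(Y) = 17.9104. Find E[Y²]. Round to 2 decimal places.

E[Y²] = var(Y) + (E[Y])² = 17.9104 + (1.36)² = 19.76

19.76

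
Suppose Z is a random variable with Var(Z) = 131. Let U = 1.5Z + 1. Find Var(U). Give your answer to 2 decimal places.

Var(1.5Z + 1) = (1.5)²·Var(Z) = 2.25·131 = 294.75

294.75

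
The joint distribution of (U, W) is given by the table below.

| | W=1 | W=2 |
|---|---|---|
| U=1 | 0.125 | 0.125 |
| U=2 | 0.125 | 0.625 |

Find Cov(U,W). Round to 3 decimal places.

0.063

E[U] = 1.75,  E[W] = 1.75
E[UW] = 3.125
Cov(U,W) = E[UW] − E[U]E[W] = 3.125 − (1.75)(1.75) = 0.0625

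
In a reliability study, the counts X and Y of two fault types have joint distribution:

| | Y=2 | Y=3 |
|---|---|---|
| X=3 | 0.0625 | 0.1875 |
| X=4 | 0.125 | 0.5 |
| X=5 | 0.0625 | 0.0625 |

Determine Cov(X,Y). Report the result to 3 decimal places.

E[X] = 3.875,  E[Y] = 2.75
E[XY] = 10.625
Cov(X,Y) = E[XY] − E[X]E[Y] = 10.625 − (3.875)(2.75) = -0.03125

-0.031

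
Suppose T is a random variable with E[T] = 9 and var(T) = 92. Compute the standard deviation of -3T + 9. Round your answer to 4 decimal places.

28.7750

var(-3T + 9) = (-3)²·92 = 828
SD(-3T + 9) = √828 ≈ 28.7750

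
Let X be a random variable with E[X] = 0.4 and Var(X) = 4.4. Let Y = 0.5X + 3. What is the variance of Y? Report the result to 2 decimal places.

1.10

Var(0.5X + 3) = (0.5)²·Var(X) = 0.25·4.4 = 1.1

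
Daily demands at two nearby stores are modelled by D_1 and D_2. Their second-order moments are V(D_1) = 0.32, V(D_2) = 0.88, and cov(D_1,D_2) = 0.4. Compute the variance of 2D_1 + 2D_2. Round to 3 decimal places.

V(2D_1 + 2D_2) = (2)²·V(D_1) + (2)²·V(D_2) + 2·(2)·(2)·cov(D_1,D_2)
= 4·0.32 + 4·0.88 + 8·0.4 = 8

8.000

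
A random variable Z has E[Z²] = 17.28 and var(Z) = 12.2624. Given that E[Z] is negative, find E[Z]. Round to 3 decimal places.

(E[Z])² = E[Z²] − var(Z) = 17.28 − 12.2624 = 5.0176
E[Z] = −√5.0176 = -2.24

-2.240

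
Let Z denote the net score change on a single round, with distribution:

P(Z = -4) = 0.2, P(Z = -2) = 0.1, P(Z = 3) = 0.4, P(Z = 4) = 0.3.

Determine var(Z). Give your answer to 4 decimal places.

10.0400

E[Z] = (-4)(0.2) + (-2)(0.1) + (3)(0.4) + (4)(0.3) = 1.4
E[Z²] = (-4)²(0.2) + (-2)²(0.1) + (3)²(0.4) + (4)²(0.3) = 12
var(Z) = E[Z²] − (E[Z])² = 12 − (1.4)² = 10.04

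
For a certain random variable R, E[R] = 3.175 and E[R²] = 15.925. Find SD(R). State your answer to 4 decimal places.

Var(R) = 15.925 − (3.175)² = 5.844375
SD(R) = √5.844375 ≈ 2.4175

2.4175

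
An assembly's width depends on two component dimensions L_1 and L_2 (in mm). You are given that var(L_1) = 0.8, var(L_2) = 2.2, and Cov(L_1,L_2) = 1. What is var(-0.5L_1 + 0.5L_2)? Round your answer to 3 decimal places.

0.250

var(-0.5L_1 + 0.5L_2) = (-0.5)²·var(L_1) + (0.5)²·var(L_2) + 2·(-0.5)·(0.5)·Cov(L_1,L_2)
= 0.25·0.8 + 0.25·2.2 + -0.5·1 = 0.25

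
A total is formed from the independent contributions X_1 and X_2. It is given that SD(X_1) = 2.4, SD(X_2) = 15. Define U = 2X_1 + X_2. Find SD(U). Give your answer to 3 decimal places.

V(X_1) = 5.76, V(X_2) = 225
By independence, V(U) = (2)²V(X_1) + (1)²V(X_2)
= (2)²·5.76 + (1)²·225 = 248.04
SD(U) = √248.04 ≈ 15.749

15.749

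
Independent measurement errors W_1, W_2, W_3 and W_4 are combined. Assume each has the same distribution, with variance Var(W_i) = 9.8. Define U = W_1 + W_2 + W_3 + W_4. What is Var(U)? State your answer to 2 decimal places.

By independence, Var(U) = (1)²Var(W_1) + (1)²Var(W_2) + (1)²Var(W_3) + (1)²Var(W_4)
= (1)²·9.8 + (1)²·9.8 + (1)²·9.8 + (1)²·9.8 = 39.2

39.20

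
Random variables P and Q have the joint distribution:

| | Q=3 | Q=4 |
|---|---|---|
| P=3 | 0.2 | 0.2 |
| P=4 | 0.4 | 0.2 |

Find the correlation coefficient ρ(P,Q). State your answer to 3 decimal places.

E[P] = 3.6,  E[Q] = 3.4
E[PQ] = 12.2
Cov(P,Q) = E[PQ] − E[P]E[Q] = 12.2 − (3.6)(3.4) = -0.04
Var(P) = 0.24,  Var(Q) = 0.24
ρ = -0.04 / √(0.24·0.24) ≈ -0.167

-0.167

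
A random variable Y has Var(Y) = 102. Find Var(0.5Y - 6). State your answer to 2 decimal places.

25.50

Var(0.5Y - 6) = (0.5)²·Var(Y) = 0.25·102 = 25.5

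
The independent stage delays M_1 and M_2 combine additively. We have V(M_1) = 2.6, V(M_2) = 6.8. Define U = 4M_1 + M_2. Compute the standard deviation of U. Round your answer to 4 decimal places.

By independence, V(U) = (4)²V(M_1) + (1)²V(M_2)
= (4)²·2.6 + (1)²·6.8 = 48.4
SD(U) = √48.4 ≈ 6.9570

6.9570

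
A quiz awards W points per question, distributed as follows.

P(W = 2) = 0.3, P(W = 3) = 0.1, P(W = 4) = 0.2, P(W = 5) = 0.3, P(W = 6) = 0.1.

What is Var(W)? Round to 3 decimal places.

E[W] = (2)(0.3) + (3)(0.1) + (4)(0.2) + (5)(0.3) + (6)(0.1) = 3.8
E[W²] = (2)²(0.3) + (3)²(0.1) + (4)²(0.2) + (5)²(0.3) + (6)²(0.1) = 16.4
Var(W) = E[W²] − (E[W])² = 16.4 − (3.8)² = 1.96

1.960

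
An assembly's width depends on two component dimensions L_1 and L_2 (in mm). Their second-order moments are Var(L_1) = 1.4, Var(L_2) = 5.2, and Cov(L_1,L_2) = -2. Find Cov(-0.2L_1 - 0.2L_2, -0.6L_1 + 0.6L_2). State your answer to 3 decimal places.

-0.456

Cov(-0.2L_1 - 0.2L_2, -0.6L_1 + 0.6L_2) = (-0.2)(-0.6)Var(L_1) + (-0.2)(0.6)Var(L_2) + [(-0.2)(0.6) + (-0.2)(-0.6)]Cov(L_1,L_2)
= 0.12·1.4 + -0.12·5.2 + 0·-2 = -0.456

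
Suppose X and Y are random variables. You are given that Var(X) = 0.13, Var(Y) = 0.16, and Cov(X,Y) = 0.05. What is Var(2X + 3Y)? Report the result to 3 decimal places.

2.560

Var(2X + 3Y) = (2)²·Var(X) + (3)²·Var(Y) + 2·(2)·(3)·Cov(X,Y)
= 4·0.13 + 9·0.16 + 12·0.05 = 2.56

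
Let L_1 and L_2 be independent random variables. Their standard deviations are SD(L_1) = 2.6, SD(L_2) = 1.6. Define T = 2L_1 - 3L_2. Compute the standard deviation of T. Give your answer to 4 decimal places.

7.0767

Var(L_1) = 6.76, Var(L_2) = 2.56
By independence, Var(T) = (2)²Var(L_1) + (-3)²Var(L_2)
= (2)²·6.76 + (-3)²·2.56 = 50.08
SD(T) = √50.08 ≈ 7.0767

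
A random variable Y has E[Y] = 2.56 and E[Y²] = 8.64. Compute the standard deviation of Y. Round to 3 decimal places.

1.444

Var(Y) = 8.64 − (2.56)² = 2.0864
sd(Y) = √2.0864 ≈ 1.444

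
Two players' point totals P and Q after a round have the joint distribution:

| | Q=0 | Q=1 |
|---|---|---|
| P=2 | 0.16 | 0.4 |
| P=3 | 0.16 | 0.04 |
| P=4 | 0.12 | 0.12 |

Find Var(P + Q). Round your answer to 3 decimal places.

E[P] = 2.68,  E[Q] = 0.56,  E[PQ] = 1.4
Var(P) = 7.88 − (2.68)² = 0.6976;  Var(Q) = 0.56 − (0.56)² = 0.2464
cov(P,Q) = 1.4 − (2.68)(0.56) = -0.1008
Var(P + Q) = (1)²·0.6976 + (1)²·0.2464 + 2·(1)·(1)·-0.1008 = 0.7424

0.742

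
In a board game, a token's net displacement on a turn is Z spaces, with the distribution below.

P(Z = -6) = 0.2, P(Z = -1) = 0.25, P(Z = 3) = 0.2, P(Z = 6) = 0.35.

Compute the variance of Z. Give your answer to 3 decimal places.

E[Z] = (-6)(0.2) + (-1)(0.25) + (3)(0.2) + (6)(0.35) = 1.25
E[Z²] = (-6)²(0.2) + (-1)²(0.25) + (3)²(0.2) + (6)²(0.35) = 21.85
Var(Z) = E[Z²] − (E[Z])² = 21.85 − (1.25)² = 20.2875

20.288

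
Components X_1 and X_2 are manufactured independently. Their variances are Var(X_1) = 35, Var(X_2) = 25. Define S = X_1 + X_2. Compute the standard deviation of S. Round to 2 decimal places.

By independence, Var(S) = (1)²Var(X_1) + (1)²Var(X_2)
= (1)²·35 + (1)²·25 = 60
sd(S) = √60 ≈ 7.75

7.75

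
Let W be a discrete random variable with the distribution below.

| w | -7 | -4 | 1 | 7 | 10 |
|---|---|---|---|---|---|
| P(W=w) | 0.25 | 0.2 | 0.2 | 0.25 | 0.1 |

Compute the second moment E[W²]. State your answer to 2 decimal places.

37.90

E[W²] = (-7)²(0.25) + (-4)²(0.2) + (1)²(0.2) + (7)²(0.25) + (10)²(0.1) = 37.9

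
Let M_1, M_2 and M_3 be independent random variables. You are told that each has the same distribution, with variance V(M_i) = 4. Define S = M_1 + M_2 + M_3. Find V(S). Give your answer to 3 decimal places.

12.000

By independence, V(S) = (1)²V(M_1) + (1)²V(M_2) + (1)²V(M_3)
= (1)²·4 + (1)²·4 + (1)²·4 = 12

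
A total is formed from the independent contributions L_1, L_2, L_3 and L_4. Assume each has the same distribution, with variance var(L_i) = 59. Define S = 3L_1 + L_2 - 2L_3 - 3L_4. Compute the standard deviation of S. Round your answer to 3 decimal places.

36.837

By independence, var(S) = (3)²var(L_1) + (1)²var(L_2) + (-2)²var(L_3) + (-3)²var(L_4)
= (3)²·59 + (1)²·59 + (-2)²·59 + (-3)²·59 = 1357
SD(S) = √1357 ≈ 36.837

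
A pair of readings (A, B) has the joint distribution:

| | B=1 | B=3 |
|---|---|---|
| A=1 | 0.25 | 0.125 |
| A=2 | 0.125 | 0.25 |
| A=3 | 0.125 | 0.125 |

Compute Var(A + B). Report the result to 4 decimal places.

E[A] = 1.875,  E[B] = 2,  E[AB] = 3.875
Var(A) = 4.125 − (1.875)² = 0.609375;  Var(B) = 5 − (2)² = 1
Cov(A,B) = 3.875 − (1.875)(2) = 0.125
Var(A + B) = (1)²·0.609375 + (1)²·1 + 2·(1)·(1)·0.125 = 1.859375

1.8594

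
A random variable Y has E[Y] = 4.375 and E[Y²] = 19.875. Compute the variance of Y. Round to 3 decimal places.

0.734

Var(Y) = 19.875 − (4.375)² = 0.734375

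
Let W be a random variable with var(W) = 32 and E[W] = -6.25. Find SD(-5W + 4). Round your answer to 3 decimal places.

var(-5W + 4) = (-5)²·32 = 800
SD(-5W + 4) = √800 ≈ 28.284

28.284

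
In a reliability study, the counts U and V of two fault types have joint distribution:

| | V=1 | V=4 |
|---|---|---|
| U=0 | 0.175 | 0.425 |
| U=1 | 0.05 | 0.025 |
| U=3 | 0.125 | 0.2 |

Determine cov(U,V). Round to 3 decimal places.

E[U] = 1.05,  E[V] = 2.95
E[UV] = 2.925
cov(U,V) = E[UV] − E[U]E[V] = 2.925 − (1.05)(2.95) = -0.1725

-0.173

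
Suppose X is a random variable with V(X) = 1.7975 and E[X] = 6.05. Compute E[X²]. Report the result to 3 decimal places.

E[X²] = V(X) + (E[X])² = 1.7975 + (6.05)² = 38.4

38.400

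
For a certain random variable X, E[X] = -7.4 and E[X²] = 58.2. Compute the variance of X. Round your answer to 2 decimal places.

3.44

var(X) = 58.2 − (-7.4)² = 3.44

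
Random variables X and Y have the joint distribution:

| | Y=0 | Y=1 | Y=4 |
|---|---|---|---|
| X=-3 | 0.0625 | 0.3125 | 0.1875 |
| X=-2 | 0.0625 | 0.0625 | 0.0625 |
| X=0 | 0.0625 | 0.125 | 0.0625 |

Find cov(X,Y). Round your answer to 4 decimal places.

-0.2031

E[X] = -2.0625,  E[Y] = 1.75
E[XY] = -3.8125
cov(X,Y) = E[XY] − E[X]E[Y] = -3.8125 − (-2.0625)(1.75) = -0.203125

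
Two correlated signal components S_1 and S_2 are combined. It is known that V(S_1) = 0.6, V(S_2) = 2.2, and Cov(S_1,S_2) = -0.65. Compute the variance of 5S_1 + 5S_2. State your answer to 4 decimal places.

37.5000

V(5S_1 + 5S_2) = (5)²·V(S_1) + (5)²·V(S_2) + 2·(5)·(5)·Cov(S_1,S_2)
= 25·0.6 + 25·2.2 + 50·-0.65 = 37.5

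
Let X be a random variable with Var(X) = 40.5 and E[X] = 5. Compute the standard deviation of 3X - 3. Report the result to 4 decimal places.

19.0919

Var(3X - 3) = (3)²·40.5 = 364.5
SD(3X - 3) = √364.5 ≈ 19.0919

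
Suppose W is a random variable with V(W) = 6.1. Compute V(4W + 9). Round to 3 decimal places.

V(4W + 9) = (4)²·V(W) = 16·6.1 = 97.6

97.600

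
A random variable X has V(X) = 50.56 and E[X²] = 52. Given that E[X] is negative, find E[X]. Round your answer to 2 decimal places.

-1.20

(E[X])² = E[X²] − V(X) = 52 − 50.56 = 1.44
E[X] = −√1.44 = -1.2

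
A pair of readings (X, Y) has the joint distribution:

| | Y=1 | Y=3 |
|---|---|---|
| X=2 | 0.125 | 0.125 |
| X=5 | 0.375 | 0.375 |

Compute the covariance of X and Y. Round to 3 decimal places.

E[X] = 4.25,  E[Y] = 2
E[XY] = 8.5
Cov(X,Y) = E[XY] − E[X]E[Y] = 8.5 − (4.25)(2) = 0

0.000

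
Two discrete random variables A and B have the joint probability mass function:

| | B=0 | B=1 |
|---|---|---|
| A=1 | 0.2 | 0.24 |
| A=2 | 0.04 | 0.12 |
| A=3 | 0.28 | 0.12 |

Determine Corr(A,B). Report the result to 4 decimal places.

E[A] = 1.96,  E[B] = 0.48
E[AB] = 0.84
cov(A,B) = E[AB] − E[A]E[B] = 0.84 − (1.96)(0.48) = -0.1008
V(A) = 0.8384,  V(B) = 0.2496
ρ = -0.1008 / √(0.8384·0.2496) ≈ -0.2203

-0.2203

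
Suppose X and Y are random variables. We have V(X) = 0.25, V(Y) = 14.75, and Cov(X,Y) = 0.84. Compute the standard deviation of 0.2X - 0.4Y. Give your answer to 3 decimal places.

V(0.2X - 0.4Y) = (0.2)²·V(X) + (-0.4)²·V(Y) + 2·(0.2)·(-0.4)·Cov(X,Y)
= 0.04·0.25 + 0.16·14.75 + -0.16·0.84 = 2.2356
SD(0.2X - 0.4Y) = √2.2356 ≈ 1.495

1.495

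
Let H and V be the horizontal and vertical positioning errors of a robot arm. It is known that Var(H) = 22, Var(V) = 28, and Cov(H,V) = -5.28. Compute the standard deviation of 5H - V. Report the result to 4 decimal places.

Var(5H - V) = (5)²·Var(H) + (-1)²·Var(V) + 2·(5)·(-1)·Cov(H,V)
= 25·22 + 1·28 + -10·-5.28 = 630.8
sd(5H - V) = √630.8 ≈ 25.1157

25.1157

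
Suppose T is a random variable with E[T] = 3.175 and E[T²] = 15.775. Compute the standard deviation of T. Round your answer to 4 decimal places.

Var(T) = 15.775 − (3.175)² = 5.694375
SD(T) = √5.694375 ≈ 2.3863

2.3863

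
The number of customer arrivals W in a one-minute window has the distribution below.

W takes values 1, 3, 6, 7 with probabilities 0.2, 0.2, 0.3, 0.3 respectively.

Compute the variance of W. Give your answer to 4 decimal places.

5.4100

E[W] = (1)(0.2) + (3)(0.2) + (6)(0.3) + (7)(0.3) = 4.7
E[W²] = (1)²(0.2) + (3)²(0.2) + (6)²(0.3) + (7)²(0.3) = 27.5
var(W) = E[W²] − (E[W])² = 27.5 − (4.7)² = 5.41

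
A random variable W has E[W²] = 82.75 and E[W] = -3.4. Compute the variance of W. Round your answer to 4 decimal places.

Var(W) = 82.75 − (-3.4)² = 71.19

71.1900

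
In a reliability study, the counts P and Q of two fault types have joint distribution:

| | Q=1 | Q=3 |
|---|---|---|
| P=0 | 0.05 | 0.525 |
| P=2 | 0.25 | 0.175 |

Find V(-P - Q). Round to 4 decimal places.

0.8375

E[P] = 0.85,  E[Q] = 2.4,  E[PQ] = 1.55
V(P) = 1.7 − (0.85)² = 0.9775;  V(Q) = 6.6 − (2.4)² = 0.84
Cov(P,Q) = 1.55 − (0.85)(2.4) = -0.49
V(-P - Q) = (-1)²·0.9775 + (-1)²·0.84 + 2·(-1)·(-1)·-0.49 = 0.8375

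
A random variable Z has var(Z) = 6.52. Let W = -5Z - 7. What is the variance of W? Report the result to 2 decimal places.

var(-5Z - 7) = (-5)²·var(Z) = 25·6.52 = 163

163.00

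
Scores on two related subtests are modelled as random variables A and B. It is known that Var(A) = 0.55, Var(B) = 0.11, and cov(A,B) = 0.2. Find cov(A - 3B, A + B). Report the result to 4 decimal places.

-0.1800

cov(A - 3B, A + B) = (1)(1)Var(A) + (-3)(1)Var(B) + [(1)(1) + (-3)(1)]cov(A,B)
= 1·0.55 + -3·0.11 + -2·0.2 = -0.18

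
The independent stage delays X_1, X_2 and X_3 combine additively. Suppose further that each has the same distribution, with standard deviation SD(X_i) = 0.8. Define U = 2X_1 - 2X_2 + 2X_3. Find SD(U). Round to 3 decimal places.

Var(X_i) = (0.8)² = 0.64
By independence, Var(U) = (2)²Var(X_1) + (-2)²Var(X_2) + (2)²Var(X_3)
= (2)²·0.64 + (-2)²·0.64 + (2)²·0.64 = 7.68
SD(U) = √7.68 ≈ 2.771

2.771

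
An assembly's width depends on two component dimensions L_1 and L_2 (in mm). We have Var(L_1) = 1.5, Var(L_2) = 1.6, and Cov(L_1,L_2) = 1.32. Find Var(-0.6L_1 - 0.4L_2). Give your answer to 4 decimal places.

1.4296

Var(-0.6L_1 - 0.4L_2) = (-0.6)²·Var(L_1) + (-0.4)²·Var(L_2) + 2·(-0.6)·(-0.4)·Cov(L_1,L_2)
= 0.36·1.5 + 0.16·1.6 + 0.48·1.32 = 1.4296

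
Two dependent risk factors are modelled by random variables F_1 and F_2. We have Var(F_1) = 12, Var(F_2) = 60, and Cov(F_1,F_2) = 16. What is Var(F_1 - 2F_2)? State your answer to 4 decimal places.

188.0000

Var(F_1 - 2F_2) = (1)²·Var(F_1) + (-2)²·Var(F_2) + 2·(1)·(-2)·Cov(F_1,F_2)
= 1·12 + 4·60 + -4·16 = 188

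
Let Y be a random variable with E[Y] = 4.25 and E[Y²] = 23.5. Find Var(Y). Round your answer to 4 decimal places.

5.4375

Var(Y) = 23.5 − (4.25)² = 5.4375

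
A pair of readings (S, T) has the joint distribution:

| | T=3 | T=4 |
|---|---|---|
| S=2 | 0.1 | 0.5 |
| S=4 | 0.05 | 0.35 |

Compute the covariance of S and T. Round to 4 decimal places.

0.0200

E[S] = 2.8,  E[T] = 3.85
E[ST] = 10.8
Cov(S,T) = E[ST] − E[S]E[T] = 10.8 − (2.8)(3.85) = 0.02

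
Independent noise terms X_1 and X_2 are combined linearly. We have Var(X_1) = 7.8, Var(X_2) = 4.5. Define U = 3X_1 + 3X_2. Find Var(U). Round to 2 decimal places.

110.70

By independence, Var(U) = (3)²Var(X_1) + (3)²Var(X_2)
= (3)²·7.8 + (3)²·4.5 = 110.7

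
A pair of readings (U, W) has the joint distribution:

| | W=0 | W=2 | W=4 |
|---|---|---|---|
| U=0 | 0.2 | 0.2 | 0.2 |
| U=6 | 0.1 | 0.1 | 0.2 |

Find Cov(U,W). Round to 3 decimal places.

E[U] = 2.4,  E[W] = 2.2
E[UW] = 6
Cov(U,W) = E[UW] − E[U]E[W] = 6 − (2.4)(2.2) = 0.72

0.720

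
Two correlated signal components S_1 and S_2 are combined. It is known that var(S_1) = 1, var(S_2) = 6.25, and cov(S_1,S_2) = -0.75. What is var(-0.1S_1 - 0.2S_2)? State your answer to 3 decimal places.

var(-0.1S_1 - 0.2S_2) = (-0.1)²·var(S_1) + (-0.2)²·var(S_2) + 2·(-0.1)·(-0.2)·cov(S_1,S_2)
= 0.01·1 + 0.04·6.25 + 0.04·-0.75 = 0.23

0.230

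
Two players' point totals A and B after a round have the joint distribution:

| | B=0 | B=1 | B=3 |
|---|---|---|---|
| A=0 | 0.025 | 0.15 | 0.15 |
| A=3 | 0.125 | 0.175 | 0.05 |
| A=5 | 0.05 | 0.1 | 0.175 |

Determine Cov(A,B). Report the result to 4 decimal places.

E[A] = 2.675,  E[B] = 1.55
E[AB] = 4.1
Cov(A,B) = E[AB] − E[A]E[B] = 4.1 − (2.675)(1.55) = -0.04625

-0.0463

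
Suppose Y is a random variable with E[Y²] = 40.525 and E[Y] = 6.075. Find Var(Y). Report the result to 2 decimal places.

Var(Y) = 40.525 − (6.075)² = 3.619375

3.62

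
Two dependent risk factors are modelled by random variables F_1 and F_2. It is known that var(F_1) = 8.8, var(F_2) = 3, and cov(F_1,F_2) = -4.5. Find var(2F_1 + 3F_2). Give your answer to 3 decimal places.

var(2F_1 + 3F_2) = (2)²·var(F_1) + (3)²·var(F_2) + 2·(2)·(3)·cov(F_1,F_2)
= 4·8.8 + 9·3 + 12·-4.5 = 8.2

8.200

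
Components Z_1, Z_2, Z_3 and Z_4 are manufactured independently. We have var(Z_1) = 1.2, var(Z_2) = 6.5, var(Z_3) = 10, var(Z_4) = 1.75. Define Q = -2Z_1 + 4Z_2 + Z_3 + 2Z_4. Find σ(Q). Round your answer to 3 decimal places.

By independence, var(Q) = (-2)²var(Z_1) + (4)²var(Z_2) + (1)²var(Z_3) + (2)²var(Z_4)
= (-2)²·1.2 + (4)²·6.5 + (1)²·10 + (2)²·1.75 = 125.8
σ(Q) = √125.8 ≈ 11.216

11.216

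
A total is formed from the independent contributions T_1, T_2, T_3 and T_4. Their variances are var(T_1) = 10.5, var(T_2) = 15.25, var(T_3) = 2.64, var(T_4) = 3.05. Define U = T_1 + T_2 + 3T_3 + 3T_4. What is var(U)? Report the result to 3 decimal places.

By independence, var(U) = (1)²var(T_1) + (1)²var(T_2) + (3)²var(T_3) + (3)²var(T_4)
= (1)²·10.5 + (1)²·15.25 + (3)²·2.64 + (3)²·3.05 = 76.96

76.960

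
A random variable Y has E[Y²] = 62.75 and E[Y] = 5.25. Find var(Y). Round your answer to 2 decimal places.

var(Y) = 62.75 − (5.25)² = 35.1875

35.19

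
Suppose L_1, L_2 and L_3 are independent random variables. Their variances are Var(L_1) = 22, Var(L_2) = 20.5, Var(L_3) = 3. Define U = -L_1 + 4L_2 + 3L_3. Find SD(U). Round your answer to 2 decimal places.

By independence, Var(U) = (-1)²Var(L_1) + (4)²Var(L_2) + (3)²Var(L_3)
= (-1)²·22 + (4)²·20.5 + (3)²·3 = 377
SD(U) = √377 ≈ 19.42

19.42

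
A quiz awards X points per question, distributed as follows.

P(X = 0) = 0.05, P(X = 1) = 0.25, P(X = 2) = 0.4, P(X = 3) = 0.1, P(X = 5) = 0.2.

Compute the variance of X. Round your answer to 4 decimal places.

E[X] = (0)(0.05) + (1)(0.25) + (2)(0.4) + (3)(0.1) + (5)(0.2) = 2.35
E[X²] = (0)²(0.05) + (1)²(0.25) + (2)²(0.4) + (3)²(0.1) + (5)²(0.2) = 7.75
Var(X) = E[X²] − (E[X])² = 7.75 − (2.35)² = 2.2275

2.2275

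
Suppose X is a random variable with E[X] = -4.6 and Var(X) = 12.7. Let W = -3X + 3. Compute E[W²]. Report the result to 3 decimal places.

396.540

E[-3X + 3] = -3·-4.6 + 3 = 16.8
Var(-3X + 3) = (-3)²·12.7 = 114.3
E[W²] = Var(W) + (E[W])² = 114.3 + (16.8)² = 396.54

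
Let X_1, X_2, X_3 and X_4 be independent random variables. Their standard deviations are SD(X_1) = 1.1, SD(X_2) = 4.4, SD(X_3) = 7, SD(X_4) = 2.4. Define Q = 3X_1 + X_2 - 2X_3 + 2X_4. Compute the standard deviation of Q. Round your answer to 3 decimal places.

Var(X_1) = 1.21, Var(X_2) = 19.36, Var(X_3) = 49, Var(X_4) = 5.76
By independence, Var(Q) = (3)²Var(X_1) + (1)²Var(X_2) + (-2)²Var(X_3) + (2)²Var(X_4)
= (3)²·1.21 + (1)²·19.36 + (-2)²·49 + (2)²·5.76 = 249.29
SD(Q) = √249.29 ≈ 15.789

15.789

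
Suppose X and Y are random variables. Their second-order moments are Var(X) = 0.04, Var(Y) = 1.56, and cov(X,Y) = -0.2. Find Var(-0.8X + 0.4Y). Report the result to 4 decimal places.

Var(-0.8X + 0.4Y) = (-0.8)²·Var(X) + (0.4)²·Var(Y) + 2·(-0.8)·(0.4)·cov(X,Y)
= 0.64·0.04 + 0.16·1.56 + -0.64·-0.2 = 0.4032

0.4032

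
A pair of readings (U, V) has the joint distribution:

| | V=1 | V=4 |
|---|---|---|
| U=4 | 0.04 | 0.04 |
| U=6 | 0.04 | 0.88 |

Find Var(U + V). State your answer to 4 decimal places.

1.3600

E[U] = 5.84,  E[V] = 3.76,  E[UV] = 22.16
Var(U) = 34.4 − (5.84)² = 0.2944;  Var(V) = 14.8 − (3.76)² = 0.6624
Cov(U,V) = 22.16 − (5.84)(3.76) = 0.2016
Var(U + V) = (1)²·0.2944 + (1)²·0.6624 + 2·(1)·(1)·0.2016 = 1.36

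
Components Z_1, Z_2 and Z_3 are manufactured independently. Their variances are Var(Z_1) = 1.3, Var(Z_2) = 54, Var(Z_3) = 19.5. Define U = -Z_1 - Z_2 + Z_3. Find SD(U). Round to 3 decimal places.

8.649

By independence, Var(U) = (-1)²Var(Z_1) + (-1)²Var(Z_2) + (1)²Var(Z_3)
= (-1)²·1.3 + (-1)²·54 + (1)²·19.5 = 74.8
SD(U) = √74.8 ≈ 8.649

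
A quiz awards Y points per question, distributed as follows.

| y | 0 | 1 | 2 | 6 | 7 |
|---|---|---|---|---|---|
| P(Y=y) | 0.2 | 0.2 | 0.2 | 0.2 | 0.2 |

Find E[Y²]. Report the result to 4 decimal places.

E[Y²] = (0)²(0.2) + (1)²(0.2) + (2)²(0.2) + (6)²(0.2) + (7)²(0.2) = 18

18.0000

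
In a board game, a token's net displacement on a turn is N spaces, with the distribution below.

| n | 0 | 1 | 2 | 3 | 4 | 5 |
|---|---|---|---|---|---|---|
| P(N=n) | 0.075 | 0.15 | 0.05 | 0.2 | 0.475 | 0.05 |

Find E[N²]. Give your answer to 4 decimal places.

E[N²] = (0)²(0.075) + (1)²(0.15) + (2)²(0.05) + (3)²(0.2) + (4)²(0.475) + (5)²(0.05) = 11

11.0000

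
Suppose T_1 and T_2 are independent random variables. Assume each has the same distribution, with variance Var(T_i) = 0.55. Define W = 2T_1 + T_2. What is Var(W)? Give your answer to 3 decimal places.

By independence, Var(W) = (2)²Var(T_1) + (1)²Var(T_2)
= (2)²·0.55 + (1)²·0.55 = 2.75

2.750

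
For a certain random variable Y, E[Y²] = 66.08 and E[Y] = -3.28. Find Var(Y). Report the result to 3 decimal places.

55.322

Var(Y) = 66.08 − (-3.28)² = 55.3216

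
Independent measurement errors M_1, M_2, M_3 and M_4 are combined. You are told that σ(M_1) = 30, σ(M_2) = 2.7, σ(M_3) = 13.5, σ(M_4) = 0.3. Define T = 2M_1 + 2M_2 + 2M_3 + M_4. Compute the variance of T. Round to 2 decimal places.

Var(M_1) = 900, Var(M_2) = 7.29, Var(M_3) = 182.25, Var(M_4) = 0.09
By independence, Var(T) = (2)²Var(M_1) + (2)²Var(M_2) + (2)²Var(M_3) + (1)²Var(M_4)
= (2)²·900 + (2)²·7.29 + (2)²·182.25 + (1)²·0.09 = 4358.25

4358.25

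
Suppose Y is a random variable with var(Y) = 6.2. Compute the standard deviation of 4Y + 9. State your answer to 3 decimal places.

9.960

var(4Y + 9) = (4)²·6.2 = 99.2
SD(4Y + 9) = √99.2 ≈ 9.960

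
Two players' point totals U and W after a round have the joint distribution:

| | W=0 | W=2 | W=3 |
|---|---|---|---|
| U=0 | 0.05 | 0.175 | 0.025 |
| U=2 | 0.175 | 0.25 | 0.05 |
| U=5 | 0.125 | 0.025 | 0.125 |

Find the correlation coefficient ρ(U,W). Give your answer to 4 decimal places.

-0.0293

E[U] = 2.325,  E[W] = 1.5
E[UW] = 3.425
Cov(U,W) = E[UW] − E[U]E[W] = 3.425 − (2.325)(1.5) = -0.0625
Var(U) = 3.369375,  Var(W) = 1.35
ρ = -0.0625 / √(3.369375·1.35) ≈ -0.0293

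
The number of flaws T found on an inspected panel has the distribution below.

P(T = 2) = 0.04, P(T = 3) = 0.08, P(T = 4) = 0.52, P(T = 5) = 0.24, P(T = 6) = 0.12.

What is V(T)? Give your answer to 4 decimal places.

E[T] = (2)(0.04) + (3)(0.08) + (4)(0.52) + (5)(0.24) + (6)(0.12) = 4.32
E[T²] = (2)²(0.04) + (3)²(0.08) + (4)²(0.52) + (5)²(0.24) + (6)²(0.12) = 19.52
V(T) = E[T²] − (E[T])² = 19.52 − (4.32)² = 0.8576

0.8576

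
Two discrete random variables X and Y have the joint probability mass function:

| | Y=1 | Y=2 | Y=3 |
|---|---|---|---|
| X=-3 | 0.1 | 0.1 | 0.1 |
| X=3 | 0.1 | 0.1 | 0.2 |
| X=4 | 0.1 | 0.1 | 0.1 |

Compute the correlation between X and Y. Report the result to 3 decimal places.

E[X] = 1.5,  E[Y] = 2.1
E[XY] = 3.3
cov(X,Y) = E[XY] − E[X]E[Y] = 3.3 − (1.5)(2.1) = 0.15
var(X) = 8.85,  var(Y) = 0.69
ρ = 0.15 / √(8.85·0.69) ≈ 0.061

0.061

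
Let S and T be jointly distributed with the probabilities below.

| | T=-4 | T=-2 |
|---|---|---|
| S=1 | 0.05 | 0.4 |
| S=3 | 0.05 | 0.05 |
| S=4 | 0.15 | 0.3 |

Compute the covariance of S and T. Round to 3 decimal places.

-0.325

E[S] = 2.55,  E[T] = -2.5
E[ST] = -6.7
Cov(S,T) = E[ST] − E[S]E[T] = -6.7 − (2.55)(-2.5) = -0.325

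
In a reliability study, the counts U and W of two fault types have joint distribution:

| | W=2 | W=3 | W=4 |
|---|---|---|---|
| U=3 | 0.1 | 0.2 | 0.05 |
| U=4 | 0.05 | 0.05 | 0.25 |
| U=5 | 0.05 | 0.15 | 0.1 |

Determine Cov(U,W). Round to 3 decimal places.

E[U] = 3.95,  E[W] = 3.2
E[UW] = 12.75
Cov(U,W) = E[UW] − E[U]E[W] = 12.75 − (3.95)(3.2) = 0.11

0.110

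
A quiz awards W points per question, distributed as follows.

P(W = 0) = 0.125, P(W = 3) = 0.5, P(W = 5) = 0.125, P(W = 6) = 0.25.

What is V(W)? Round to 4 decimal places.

3.4844

E[W] = (0)(0.125) + (3)(0.5) + (5)(0.125) + (6)(0.25) = 3.625
E[W²] = (0)²(0.125) + (3)²(0.5) + (5)²(0.125) + (6)²(0.25) = 16.625
V(W) = E[W²] − (E[W])² = 16.625 − (3.625)² = 3.484375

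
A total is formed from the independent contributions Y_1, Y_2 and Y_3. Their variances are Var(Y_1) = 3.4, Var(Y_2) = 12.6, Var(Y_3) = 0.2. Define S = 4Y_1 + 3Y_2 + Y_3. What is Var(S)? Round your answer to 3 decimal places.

168.000

By independence, Var(S) = (4)²Var(Y_1) + (3)²Var(Y_2) + (1)²Var(Y_3)
= (4)²·3.4 + (3)²·12.6 + (1)²·0.2 = 168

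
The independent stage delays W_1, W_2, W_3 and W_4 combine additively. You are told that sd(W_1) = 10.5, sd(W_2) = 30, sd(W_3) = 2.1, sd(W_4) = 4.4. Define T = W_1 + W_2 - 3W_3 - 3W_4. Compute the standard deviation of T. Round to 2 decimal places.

34.99

Var(W_1) = 110.25, Var(W_2) = 900, Var(W_3) = 4.41, Var(W_4) = 19.36
By independence, Var(T) = (1)²Var(W_1) + (1)²Var(W_2) + (-3)²Var(W_3) + (-3)²Var(W_4)
= (1)²·110.25 + (1)²·900 + (-3)²·4.41 + (-3)²·19.36 = 1224.18
sd(T) = √1224.18 ≈ 34.99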